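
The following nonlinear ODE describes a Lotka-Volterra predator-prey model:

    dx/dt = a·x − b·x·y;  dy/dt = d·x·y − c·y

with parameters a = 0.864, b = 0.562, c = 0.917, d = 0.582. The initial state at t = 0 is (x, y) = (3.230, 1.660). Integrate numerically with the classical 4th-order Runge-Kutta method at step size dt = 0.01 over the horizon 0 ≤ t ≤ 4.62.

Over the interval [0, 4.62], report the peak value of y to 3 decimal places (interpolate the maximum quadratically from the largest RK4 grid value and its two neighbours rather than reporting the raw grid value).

max y = 3.221

t=0.000: state=(3.230, 1.660)
step 1 (dt=0.01): k1=(-0.223, 1.598), k2=(-0.237, 1.605), k3=(-0.237, 1.605), k4=(-0.252, 1.611); state += dt/6·(k1+2k2+2k3+k4)
t=0.010: state=(3.228, 1.676)
t=0.020: state=(3.225, 1.692)
t=0.030: state=(3.222, 1.709)
continuing one RK4 step at a time; state shown every 20 steps (Δt=0.2):
t=0.200: state=(3.126, 2.003)
t=0.400: state=(2.906, 2.371)
t=0.600: state=(2.594, 2.720)
t=0.800: state=(2.234, 3.000)
t=1.000: state=(1.875, 3.171)
t=1.200: state=(1.554, 3.221)
t=1.400: state=(1.289, 3.162)
t=1.600: state=(1.082, 3.020)
t=1.800: state=(0.926, 2.824)
t=2.000: state=(0.811, 2.600)
t=2.200: state=(0.729, 2.367)
t=2.400: state=(0.673, 2.137)
t=2.600: state=(0.637, 1.920)
t=2.800: state=(0.617, 1.719)
t=3.000: state=(0.611, 1.537)
t=3.200: state=(0.617, 1.374)
t=3.400: state=(0.634, 1.230)
t=3.600: state=(0.661, 1.104)
t=3.800: state=(0.698, 0.994)
t=4.000: state=(0.746, 0.900)
t=4.200: state=(0.805, 0.820)
t=4.400: state=(0.876, 0.753)
t=4.600: state=(0.960, 0.697)
t=4.620: state=(0.969, 0.692)
largest grid value and its neighbours: y(1.180)=3.22108, y(1.190)=3.22110, y(1.200)=3.22084
parabola through these three points peaks at t≈1.186 with y≈3.22113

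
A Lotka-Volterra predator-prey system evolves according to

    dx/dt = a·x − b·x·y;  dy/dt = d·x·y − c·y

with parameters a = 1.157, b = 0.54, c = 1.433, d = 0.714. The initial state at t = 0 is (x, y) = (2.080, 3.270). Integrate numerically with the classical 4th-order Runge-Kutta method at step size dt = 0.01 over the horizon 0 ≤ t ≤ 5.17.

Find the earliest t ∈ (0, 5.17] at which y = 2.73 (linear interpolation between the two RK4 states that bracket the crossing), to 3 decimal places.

t = 0.779

t=0.000: state=(2.080, 3.270)
step 1 (dt=0.01): k1=(-1.266, 0.170), k2=(-1.263, 0.156), k3=(-1.263, 0.156), k4=(-1.260, 0.141); state += dt/6·(k1+2k2+2k3+k4)
t=0.010: state=(2.067, 3.272)
t=0.020: state=(2.055, 3.273)
t=0.030: state=(2.042, 3.274)
continuing one RK4 step at a time; state shown every 20 steps (Δt=0.2):
t=0.200: state=(1.842, 3.247)
t=0.400: state=(1.644, 3.126)
t=0.600: state=(1.493, 2.934)
t=0.770: state=(1.401, 2.741)
next step: t=0.780: state=(1.396, 2.729) — y has crossed 2.73
linear interpolation between t=0.770 (2.74064) and t=0.780 (2.72876) → t≈0.779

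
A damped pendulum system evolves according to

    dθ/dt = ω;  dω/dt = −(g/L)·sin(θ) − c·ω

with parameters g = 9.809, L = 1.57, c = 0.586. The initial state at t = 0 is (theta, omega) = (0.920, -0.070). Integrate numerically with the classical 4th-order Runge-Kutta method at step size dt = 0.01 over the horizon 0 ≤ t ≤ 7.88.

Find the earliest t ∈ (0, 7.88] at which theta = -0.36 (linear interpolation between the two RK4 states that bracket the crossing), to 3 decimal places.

t = 0.929

t=0.000: state=(0.920, -0.070)
step 1 (dt=0.01): k1=(-0.070, -4.930), k2=(-0.095, -4.914), k3=(-0.095, -4.914), k4=(-0.119, -4.897); state += dt/6·(k1+2k2+2k3+k4)
t=0.010: state=(0.919, -0.119)
t=0.020: state=(0.918, -0.168)
t=0.030: state=(0.916, -0.216)
continuing one RK4 step at a time; state shown every 50 steps (Δt=0.5):
t=0.500: state=(0.378, -1.791)
t=0.920: state=(-0.348, -1.364)
next step: t=0.930: state=(-0.361, -1.335) — theta has crossed -0.36
linear interpolation between t=0.920 (-0.34759) and t=0.930 (-0.36108) → t≈0.929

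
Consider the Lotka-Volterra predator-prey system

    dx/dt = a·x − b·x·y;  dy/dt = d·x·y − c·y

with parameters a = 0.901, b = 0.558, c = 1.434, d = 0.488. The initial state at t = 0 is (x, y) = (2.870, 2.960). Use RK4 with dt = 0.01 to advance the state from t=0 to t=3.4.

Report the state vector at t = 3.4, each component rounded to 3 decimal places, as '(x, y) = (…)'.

t=0.000: state=(2.870, 2.960)
step 1 (dt=0.01): k1=(-2.154, -0.099), k2=(-2.146, -0.115), k3=(-2.145, -0.114), k4=(-2.137, -0.130); state += dt/6·(k1+2k2+2k3+k4)
t=0.010: state=(2.849, 2.959)
t=0.020: state=(2.827, 2.957)
t=0.030: state=(2.806, 2.956)
continuing one RK4 step at a time; state shown every 20 steps (Δt=0.2):
t=0.200: state=(2.478, 2.883)
t=0.400: state=(2.170, 2.713)
t=0.600: state=(1.943, 2.488)
t=0.800: state=(1.787, 2.239)
t=1.000: state=(1.690, 1.991)
t=1.200: state=(1.642, 1.758)
t=1.400: state=(1.636, 1.548)
t=1.600: state=(1.665, 1.365)
t=1.800: state=(1.728, 1.209)
t=2.000: state=(1.822, 1.079)
t=2.200: state=(1.946, 0.973)
t=2.400: state=(2.101, 0.889)
t=2.600: state=(2.286, 0.827)
t=2.800: state=(2.503, 0.784)
t=3.000: state=(2.750, 0.760)
t=3.200: state=(3.026, 0.756)
t=3.400: state=(3.328, 0.774)

(x, y) = (3.328, 0.774)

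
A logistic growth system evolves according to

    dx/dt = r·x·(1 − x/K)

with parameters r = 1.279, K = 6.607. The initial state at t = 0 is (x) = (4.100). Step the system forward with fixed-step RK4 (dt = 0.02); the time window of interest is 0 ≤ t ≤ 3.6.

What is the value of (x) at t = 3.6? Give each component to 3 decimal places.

t=0.000: state=(4.100)
step 1 (dt=0.02): k1=(1.990), k2=(1.984), k3=(1.984), k4=(1.977); state += dt/6·(k1+2k2+2k3+k4)
t=0.020: state=(4.140)
t=0.040: state=(4.179)
t=0.060: state=(4.218)
continuing one RK4 step at a time; state shown every 10 steps (Δt=0.2):
t=0.200: state=(4.484)
t=0.400: state=(4.835)
t=0.600: state=(5.146)
t=0.800: state=(5.417)
t=1.000: state=(5.646)
t=1.200: state=(5.838)
t=1.400: state=(5.995)
t=1.600: state=(6.123)
t=1.800: state=(6.226)
t=2.000: state=(6.308)
t=2.200: state=(6.373)
t=2.400: state=(6.425)
t=2.600: state=(6.465)
t=2.800: state=(6.496)
t=3.000: state=(6.521)
t=3.200: state=(6.540)
t=3.400: state=(6.555)
t=3.600: state=(6.567)

(x) = (6.567)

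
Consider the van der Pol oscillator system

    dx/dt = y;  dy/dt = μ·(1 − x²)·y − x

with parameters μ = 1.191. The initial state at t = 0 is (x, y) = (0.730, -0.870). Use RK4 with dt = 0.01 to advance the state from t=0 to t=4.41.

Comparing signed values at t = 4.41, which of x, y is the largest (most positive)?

largest component: y

t=0.000: state=(0.730, -0.870)
step 1 (dt=0.01): k1=(-0.870, -1.214), k2=(-0.876, -1.220), k3=(-0.876, -1.220), k4=(-0.882, -1.225); state += dt/6·(k1+2k2+2k3+k4)
t=0.010: state=(0.721, -0.882)
t=0.020: state=(0.712, -0.895)
t=0.030: state=(0.703, -0.907)
continuing one RK4 step at a time; state shown every 20 steps (Δt=0.2):
t=0.200: state=(0.530, -1.140)
t=0.400: state=(0.269, -1.480)
t=0.600: state=(-0.067, -1.894)
t=0.800: state=(-0.488, -2.295)
t=1.000: state=(-0.966, -2.408)
t=1.200: state=(-1.411, -1.941)
t=1.400: state=(-1.717, -1.096)
t=1.600: state=(-1.858, -0.366)
t=1.800: state=(-1.882, 0.081)
t=2.000: state=(-1.839, 0.327)
t=2.200: state=(-1.758, 0.472)
t=2.400: state=(-1.653, 0.574)
t=2.600: state=(-1.529, 0.666)
t=2.800: state=(-1.386, 0.766)
t=3.000: state=(-1.221, 0.890)
t=3.200: state=(-1.027, 1.054)
t=3.400: state=(-0.795, 1.282)
t=3.600: state=(-0.508, 1.608)
t=3.800: state=(-0.144, 2.058)
t=4.000: state=(0.320, 2.580)
t=4.200: state=(0.874, 2.869)
t=4.400: state=(1.417, 2.421)
t=4.410: state=(1.441, 2.376)
compare at T: x=1.441, y=2.376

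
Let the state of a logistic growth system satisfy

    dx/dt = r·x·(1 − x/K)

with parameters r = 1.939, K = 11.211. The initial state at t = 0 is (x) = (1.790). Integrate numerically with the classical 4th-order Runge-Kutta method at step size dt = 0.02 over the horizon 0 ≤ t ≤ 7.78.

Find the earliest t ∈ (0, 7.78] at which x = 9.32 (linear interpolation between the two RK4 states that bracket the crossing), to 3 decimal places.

t = 1.679

t=0.000: state=(1.790)
step 1 (dt=0.02): k1=(2.917), k2=(2.955), k3=(2.955), k4=(2.994); state += dt/6·(k1+2k2+2k3+k4)
t=0.020: state=(1.849)
t=0.040: state=(1.910)
t=0.060: state=(1.972)
continuing one RK4 step at a time; state shown every 25 steps (Δt=0.5):
t=0.500: state=(3.742)
t=1.000: state=(6.380)
t=1.500: state=(8.710)
t=1.660: state=(9.261)
next step: t=1.680: state=(9.323) — x has crossed 9.32
linear interpolation between t=1.660 (9.26105) and t=1.680 (9.32273) → t≈1.679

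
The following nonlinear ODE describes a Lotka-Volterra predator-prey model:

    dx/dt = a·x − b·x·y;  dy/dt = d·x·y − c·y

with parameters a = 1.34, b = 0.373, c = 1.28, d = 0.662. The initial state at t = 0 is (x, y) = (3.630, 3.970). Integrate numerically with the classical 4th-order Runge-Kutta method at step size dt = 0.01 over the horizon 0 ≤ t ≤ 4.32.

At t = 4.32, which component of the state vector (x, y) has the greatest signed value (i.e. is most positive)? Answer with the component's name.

largest component: x

t=0.000: state=(3.630, 3.970)
step 1 (dt=0.01): k1=(-0.511, 4.459), k2=(-0.541, 4.477), k3=(-0.541, 4.477), k4=(-0.571, 4.494); state += dt/6·(k1+2k2+2k3+k4)
t=0.010: state=(3.625, 4.015)
t=0.020: state=(3.619, 4.060)
t=0.030: state=(3.612, 4.105)
continuing one RK4 step at a time; state shown every 20 steps (Δt=0.2):
t=0.200: state=(3.409, 4.910)
t=0.400: state=(2.985, 5.815)
t=0.600: state=(2.463, 6.458)
t=0.800: state=(1.966, 6.698)
t=1.000: state=(1.565, 6.543)
t=1.200: state=(1.275, 6.105)
t=1.400: state=(1.080, 5.519)
t=1.600: state=(0.958, 4.886)
t=1.800: state=(0.890, 4.272)
t=2.000: state=(0.864, 3.713)
t=2.200: state=(0.873, 3.223)
t=2.400: state=(0.911, 2.807)
t=2.600: state=(0.979, 2.462)
t=2.800: state=(1.077, 2.183)
t=3.000: state=(1.207, 1.965)
t=3.200: state=(1.371, 1.804)
t=3.400: state=(1.574, 1.696)
t=3.600: state=(1.817, 1.643)
t=3.800: state=(2.102, 1.648)
t=4.000: state=(2.425, 1.720)
t=4.200: state=(2.773, 1.878)
t=4.320: state=(2.985, 2.025)
compare at T: x=2.985, y=2.025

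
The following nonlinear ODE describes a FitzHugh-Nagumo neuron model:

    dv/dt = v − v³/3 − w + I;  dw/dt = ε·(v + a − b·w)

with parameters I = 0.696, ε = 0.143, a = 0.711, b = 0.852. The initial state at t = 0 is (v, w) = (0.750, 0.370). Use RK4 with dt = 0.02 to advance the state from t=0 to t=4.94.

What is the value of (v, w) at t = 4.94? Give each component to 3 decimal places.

(v, w) = (1.343, 1.372)

t=0.000: state=(0.750, 0.370)
step 1 (dt=0.02): k1=(0.935, 0.164), k2=(0.938, 0.165), k3=(0.938, 0.165), k4=(0.940, 0.166); state += dt/6·(k1+2k2+2k3+k4)
t=0.020: state=(0.769, 0.373)
t=0.040: state=(0.788, 0.377)
t=0.060: state=(0.807, 0.380)
continuing one RK4 step at a time; state shown every 10 steps (Δt=0.2):
t=0.200: state=(0.940, 0.405)
t=0.400: state=(1.127, 0.445)
t=0.600: state=(1.296, 0.488)
t=0.800: state=(1.435, 0.535)
t=1.000: state=(1.539, 0.585)
t=1.200: state=(1.610, 0.635)
t=1.400: state=(1.653, 0.686)
t=1.600: state=(1.675, 0.737)
t=1.800: state=(1.682, 0.787)
t=2.000: state=(1.679, 0.835)
t=2.200: state=(1.668, 0.883)
t=2.400: state=(1.653, 0.928)
t=2.600: state=(1.635, 0.973)
t=2.800: state=(1.614, 1.015)
t=3.000: state=(1.592, 1.056)
t=3.200: state=(1.569, 1.095)
t=3.400: state=(1.545, 1.133)
t=3.600: state=(1.520, 1.169)
t=3.800: state=(1.495, 1.204)
t=4.000: state=(1.470, 1.237)
t=4.200: state=(1.444, 1.268)
t=4.400: state=(1.417, 1.298)
t=4.600: state=(1.390, 1.327)
t=4.800: state=(1.363, 1.354)
t=4.940: state=(1.343, 1.372)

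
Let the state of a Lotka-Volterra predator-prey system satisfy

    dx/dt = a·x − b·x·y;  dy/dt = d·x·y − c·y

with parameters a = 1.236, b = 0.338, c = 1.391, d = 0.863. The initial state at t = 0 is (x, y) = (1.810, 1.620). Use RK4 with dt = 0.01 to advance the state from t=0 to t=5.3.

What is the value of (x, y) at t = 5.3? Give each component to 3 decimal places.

(x, y) = (2.218, 1.800)

t=0.000: state=(1.810, 1.620)
step 1 (dt=0.01): k1=(1.246, 0.277), k2=(1.250, 0.286), k3=(1.249, 0.286), k4=(1.253, 0.295); state += dt/6·(k1+2k2+2k3+k4)
t=0.010: state=(1.822, 1.623)
t=0.020: state=(1.835, 1.626)
t=0.030: state=(1.848, 1.629)
continuing one RK4 step at a time; state shown every 20 steps (Δt=0.2):
t=0.200: state=(2.072, 1.714)
t=0.400: state=(2.349, 1.900)
t=0.600: state=(2.620, 2.210)
t=0.800: state=(2.846, 2.684)
t=1.000: state=(2.974, 3.364)
t=1.200: state=(2.946, 4.257)
t=1.400: state=(2.734, 5.276)
t=1.600: state=(2.371, 6.216)
t=1.800: state=(1.949, 6.833)
t=2.000: state=(1.559, 6.996)
t=2.200: state=(1.252, 6.743)
t=2.400: state=(1.034, 6.212)
t=2.600: state=(0.889, 5.547)
t=2.800: state=(0.801, 4.856)
t=3.000: state=(0.755, 4.203)
t=3.200: state=(0.743, 3.620)
t=3.400: state=(0.758, 3.119)
t=3.600: state=(0.797, 2.700)
t=3.800: state=(0.861, 2.358)
t=4.000: state=(0.949, 2.086)
t=4.200: state=(1.063, 1.878)
t=4.400: state=(1.205, 1.729)
t=4.600: state=(1.378, 1.635)
t=4.800: state=(1.582, 1.598)
t=5.000: state=(1.818, 1.622)
t=5.200: state=(2.080, 1.718)
t=5.300: state=(2.218, 1.800)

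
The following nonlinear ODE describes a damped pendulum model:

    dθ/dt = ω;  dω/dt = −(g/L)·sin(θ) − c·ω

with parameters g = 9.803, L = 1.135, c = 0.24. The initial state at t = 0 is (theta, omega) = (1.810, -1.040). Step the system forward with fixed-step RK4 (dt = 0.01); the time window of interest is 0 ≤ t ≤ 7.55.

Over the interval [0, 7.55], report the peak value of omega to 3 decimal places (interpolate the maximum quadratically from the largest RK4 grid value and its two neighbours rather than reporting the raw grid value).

max omega = 3.849

t=0.000: state=(1.810, -1.040)
step 1 (dt=0.01): k1=(-1.040, -8.141), k2=(-1.081, -8.142), k3=(-1.081, -8.143), k4=(-1.121, -8.144); state += dt/6·(k1+2k2+2k3+k4)
t=0.010: state=(1.799, -1.121)
t=0.020: state=(1.788, -1.203)
t=0.030: state=(1.775, -1.284)
continuing one RK4 step at a time; state shown every 25 steps (Δt=0.25):
t=0.250: state=(1.296, -3.051)
t=0.500: state=(0.338, -4.375)
t=0.750: state=(-0.717, -3.705)
t=1.000: state=(-1.398, -1.653)
t=1.250: state=(-1.536, 0.533)
t=1.500: state=(-1.145, 2.547)
t=1.750: state=(-0.324, 3.797)
t=2.000: state=(0.599, 3.266)
t=2.250: state=(1.197, 1.408)
t=2.500: state=(1.286, -0.684)
t=2.750: state=(0.876, -2.515)
t=3.000: state=(0.110, -3.361)
t=3.250: state=(-0.663, -2.567)
t=3.500: state=(-1.089, -0.768)
t=3.750: state=(-1.038, 1.148)
t=4.000: state=(-0.553, 2.603)
t=4.250: state=(0.161, 2.854)
t=4.500: state=(0.756, 1.725)
t=4.750: state=(0.973, -0.017)
t=5.000: state=(0.756, -1.651)
t=5.250: state=(0.209, -2.545)
t=5.500: state=(-0.407, -2.170)
t=5.750: state=(-0.793, -0.815)
t=6.000: state=(-0.796, 0.776)
t=6.250: state=(-0.438, 1.976)
t=6.500: state=(0.109, 2.203)
t=6.750: state=(0.571, 1.342)
t=7.000: state=(0.735, -0.058)
t=7.250: state=(0.551, -1.353)
t=7.500: state=(0.115, -1.975)
t=7.550: state=(0.016, -1.980)
largest grid value and its neighbours: omega(1.800)=3.84828, omega(1.810)=3.84878, omega(1.820)=3.84597
parabola through these three points peaks at t≈1.807 with omega≈3.84898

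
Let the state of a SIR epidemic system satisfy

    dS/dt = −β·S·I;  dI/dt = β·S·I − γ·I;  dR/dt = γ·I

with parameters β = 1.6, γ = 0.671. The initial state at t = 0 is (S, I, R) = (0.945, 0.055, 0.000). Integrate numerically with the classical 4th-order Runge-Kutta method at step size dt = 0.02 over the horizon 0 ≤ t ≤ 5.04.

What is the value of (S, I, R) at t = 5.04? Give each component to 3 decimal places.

(S, I, R) = (0.223, 0.171, 0.606)

t=0.000: state=(0.945, 0.055, 0.000)
step 1 (dt=0.02): k1=(-0.083, 0.046, 0.037), k2=(-0.084, 0.047, 0.037), k3=(-0.084, 0.047, 0.037), k4=(-0.084, 0.047, 0.038); state += dt/6·(k1+2k2+2k3+k4)
t=0.020: state=(0.943, 0.056, 0.001)
t=0.040: state=(0.942, 0.057, 0.002)
t=0.060: state=(0.940, 0.058, 0.002)
continuing one RK4 step at a time; state shown every 10 steps (Δt=0.2):
t=0.200: state=(0.927, 0.065, 0.008)
t=0.400: state=(0.906, 0.076, 0.017)
t=0.600: state=(0.883, 0.089, 0.029)
t=0.800: state=(0.856, 0.102, 0.041)
t=1.000: state=(0.827, 0.117, 0.056)
t=1.200: state=(0.794, 0.133, 0.073)
t=1.400: state=(0.759, 0.149, 0.092)
t=1.600: state=(0.722, 0.165, 0.113)
t=1.800: state=(0.683, 0.181, 0.136)
t=2.000: state=(0.643, 0.195, 0.161)
t=2.200: state=(0.603, 0.209, 0.188)
t=2.400: state=(0.563, 0.220, 0.217)
t=2.600: state=(0.524, 0.229, 0.247)
t=2.800: state=(0.487, 0.235, 0.278)
t=3.000: state=(0.451, 0.239, 0.310)
t=3.200: state=(0.418, 0.240, 0.342)
t=3.400: state=(0.387, 0.239, 0.374)
t=3.600: state=(0.359, 0.235, 0.406)
t=3.800: state=(0.333, 0.230, 0.437)
t=4.000: state=(0.310, 0.222, 0.468)
t=4.200: state=(0.289, 0.214, 0.497)
t=4.400: state=(0.270, 0.205, 0.525)
t=4.600: state=(0.253, 0.195, 0.552)
t=4.800: state=(0.238, 0.184, 0.577)
t=5.000: state=(0.225, 0.173, 0.601)
t=5.040: state=(0.223, 0.171, 0.606)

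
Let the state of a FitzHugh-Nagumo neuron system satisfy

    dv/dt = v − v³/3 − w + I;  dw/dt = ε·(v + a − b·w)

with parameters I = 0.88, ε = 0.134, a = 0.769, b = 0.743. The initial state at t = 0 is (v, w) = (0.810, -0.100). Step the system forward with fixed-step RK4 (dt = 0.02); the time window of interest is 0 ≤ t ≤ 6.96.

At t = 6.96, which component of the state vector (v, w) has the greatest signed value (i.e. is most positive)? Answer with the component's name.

t=0.000: state=(0.810, -0.100)
step 1 (dt=0.02): k1=(1.613, 0.222), k2=(1.616, 0.223), k3=(1.616, 0.223), k4=(1.619, 0.225); state += dt/6·(k1+2k2+2k3+k4)
t=0.020: state=(0.842, -0.096)
t=0.040: state=(0.875, -0.091)
t=0.060: state=(0.907, -0.086)
continuing one RK4 step at a time; state shown every 25 steps (Δt=0.5):
t=0.500: state=(1.552, 0.034)
t=1.000: state=(1.897, 0.198)
t=1.500: state=(1.952, 0.365)
t=2.000: state=(1.922, 0.524)
t=2.500: state=(1.872, 0.673)
t=3.000: state=(1.817, 0.811)
t=3.500: state=(1.760, 0.939)
t=4.000: state=(1.701, 1.057)
t=4.500: state=(1.642, 1.165)
t=5.000: state=(1.582, 1.264)
t=5.500: state=(1.520, 1.354)
t=6.000: state=(1.457, 1.436)
t=6.500: state=(1.391, 1.510)
t=6.960: state=(1.327, 1.570)
compare at T: v=1.327, w=1.570

largest component: w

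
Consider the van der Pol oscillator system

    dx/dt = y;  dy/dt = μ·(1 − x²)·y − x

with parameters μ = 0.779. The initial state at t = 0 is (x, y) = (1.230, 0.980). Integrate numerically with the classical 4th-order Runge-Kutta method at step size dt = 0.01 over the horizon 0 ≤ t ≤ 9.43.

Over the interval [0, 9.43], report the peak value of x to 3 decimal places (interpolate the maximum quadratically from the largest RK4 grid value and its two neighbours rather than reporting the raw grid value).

t=0.000: state=(1.230, 0.980)
step 1 (dt=0.01): k1=(0.980, -1.622), k2=(0.972, -1.632), k3=(0.972, -1.632), k4=(0.964, -1.643); state += dt/6·(k1+2k2+2k3+k4)
t=0.010: state=(1.240, 0.964)
t=0.020: state=(1.249, 0.947)
t=0.030: state=(1.259, 0.930)
continuing one RK4 step at a time; state shown every 50 steps (Δt=0.5):
t=0.500: state=(1.498, 0.098)
t=1.000: state=(1.377, -0.533)
t=1.500: state=(0.991, -1.010)
t=2.000: state=(0.344, -1.618)
t=2.500: state=(-0.642, -2.247)
t=3.000: state=(-1.633, -1.369)
t=3.500: state=(-1.926, 0.046)
t=4.000: state=(-1.736, 0.625)
t=4.500: state=(-1.336, 0.973)
t=5.000: state=(-0.741, 1.452)
t=5.500: state=(0.168, 2.213)
t=6.000: state=(1.343, 2.121)
t=6.500: state=(1.970, 0.388)
t=7.000: state=(1.910, -0.470)
t=7.500: state=(1.580, -0.822)
t=8.000: state=(1.084, -1.189)
t=8.500: state=(0.348, -1.813)
t=9.000: state=(-0.749, -2.462)
t=9.430: state=(-1.674, -1.537)
largest grid value and its neighbours: x(6.650)=1.99899, x(6.660)=1.99912, x(6.670)=1.99904
parabola through these three points peaks at t≈6.661 with x≈1.99912

max x = 1.999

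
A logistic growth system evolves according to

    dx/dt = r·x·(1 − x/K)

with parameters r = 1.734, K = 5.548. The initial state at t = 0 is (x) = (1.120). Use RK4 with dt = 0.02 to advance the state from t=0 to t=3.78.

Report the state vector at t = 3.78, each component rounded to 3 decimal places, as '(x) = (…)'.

(x) = (5.517)

t=0.000: state=(1.120)
step 1 (dt=0.02): k1=(1.550), k2=(1.566), k3=(1.566), k4=(1.582); state += dt/6·(k1+2k2+2k3+k4)
t=0.020: state=(1.151)
t=0.040: state=(1.183)
t=0.060: state=(1.216)
continuing one RK4 step at a time; state shown every 10 steps (Δt=0.2):
t=0.200: state=(1.462)
t=0.400: state=(1.864)
t=0.600: state=(2.315)
t=0.800: state=(2.791)
t=1.000: state=(3.267)
t=1.200: state=(3.715)
t=1.400: state=(4.113)
t=1.600: state=(4.450)
t=1.800: state=(4.724)
t=2.000: state=(4.939)
t=2.200: state=(5.103)
t=2.400: state=(5.226)
t=2.600: state=(5.316)
t=2.800: state=(5.382)
t=3.000: state=(5.430)
t=3.200: state=(5.464)
t=3.400: state=(5.488)
t=3.600: state=(5.506)
t=3.780: state=(5.517)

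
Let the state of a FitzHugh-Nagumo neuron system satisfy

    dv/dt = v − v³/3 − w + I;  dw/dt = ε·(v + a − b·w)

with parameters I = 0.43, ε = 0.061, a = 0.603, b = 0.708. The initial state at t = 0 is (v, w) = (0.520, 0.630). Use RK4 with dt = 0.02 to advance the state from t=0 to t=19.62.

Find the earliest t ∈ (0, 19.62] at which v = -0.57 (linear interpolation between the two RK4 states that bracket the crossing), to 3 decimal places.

t=0.000: state=(0.520, 0.630)
step 1 (dt=0.02): k1=(0.273, 0.041), k2=(0.275, 0.041), k3=(0.275, 0.041), k4=(0.276, 0.042); state += dt/6·(k1+2k2+2k3+k4)
t=0.020: state=(0.525, 0.631)
t=0.040: state=(0.531, 0.632)
t=0.060: state=(0.537, 0.633)
continuing one RK4 step at a time; state shown every 50 steps (Δt=1):
t=1.000: state=(0.866, 0.680)
t=2.000: state=(1.233, 0.751)
t=3.000: state=(1.407, 0.835)
t=4.000: state=(1.422, 0.921)
t=5.000: state=(1.374, 1.001)
t=6.000: state=(1.303, 1.075)
t=7.000: state=(1.216, 1.141)
t=8.000: state=(1.113, 1.198)
t=9.000: state=(0.982, 1.246)
t=10.000: state=(0.801, 1.283)
t=11.000: state=(0.497, 1.304)
t=12.000: state=(-0.175, 1.298)
t=12.320: state=(-0.559, 1.285)
next step: t=12.340: state=(-0.587, 1.284) — v has crossed -0.57
linear interpolation between t=12.320 (-0.55944) and t=12.340 (-0.58673) → t≈12.328

t = 12.328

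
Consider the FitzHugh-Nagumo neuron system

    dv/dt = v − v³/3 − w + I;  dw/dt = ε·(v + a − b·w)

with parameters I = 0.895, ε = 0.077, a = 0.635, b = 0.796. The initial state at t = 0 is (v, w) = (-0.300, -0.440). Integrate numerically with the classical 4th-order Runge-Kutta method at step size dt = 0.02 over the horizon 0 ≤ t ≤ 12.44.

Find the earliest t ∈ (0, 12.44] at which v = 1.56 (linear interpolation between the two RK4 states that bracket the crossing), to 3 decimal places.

t=0.000: state=(-0.300, -0.440)
step 1 (dt=0.02): k1=(1.044, 0.053), k2=(1.053, 0.054), k3=(1.053, 0.054), k4=(1.062, 0.054); state += dt/6·(k1+2k2+2k3+k4)
t=0.020: state=(-0.279, -0.439)
t=0.040: state=(-0.258, -0.438)
t=0.060: state=(-0.236, -0.437)
continuing one RK4 step at a time; state shown every 25 steps (Δt=0.5):
t=0.500: state=(0.362, -0.402)
t=1.000: state=(1.282, -0.335)
t=1.160: state=(1.550, -0.307)
next step: t=1.180: state=(1.580, -0.303) — v has crossed 1.56
linear interpolation between t=1.160 (1.54998) and t=1.180 (1.57972) → t≈1.167

t = 1.167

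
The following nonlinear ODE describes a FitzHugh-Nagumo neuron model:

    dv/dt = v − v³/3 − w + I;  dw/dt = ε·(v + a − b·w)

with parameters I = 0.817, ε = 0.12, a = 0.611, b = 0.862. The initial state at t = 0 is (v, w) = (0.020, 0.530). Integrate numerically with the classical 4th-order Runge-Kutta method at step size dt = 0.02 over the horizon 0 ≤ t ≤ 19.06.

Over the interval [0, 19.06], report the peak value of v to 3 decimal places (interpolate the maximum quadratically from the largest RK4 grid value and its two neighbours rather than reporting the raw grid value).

t=0.000: state=(0.020, 0.530)
step 1 (dt=0.02): k1=(0.307, 0.021), k2=(0.310, 0.021), k3=(0.310, 0.021), k4=(0.313, 0.022); state += dt/6·(k1+2k2+2k3+k4)
t=0.020: state=(0.026, 0.530)
t=0.040: state=(0.033, 0.531)
t=0.060: state=(0.039, 0.531)
continuing one RK4 step at a time; state shown every 50 steps (Δt=1):
t=1.000: state=(0.512, 0.574)
t=2.000: state=(1.311, 0.692)
t=3.000: state=(1.660, 0.870)
t=4.000: state=(1.646, 1.044)
t=5.000: state=(1.565, 1.194)
t=6.000: state=(1.473, 1.319)
t=7.000: state=(1.377, 1.422)
t=8.000: state=(1.277, 1.503)
t=9.000: state=(1.170, 1.564)
t=10.000: state=(1.052, 1.607)
t=11.000: state=(0.914, 1.631)
t=12.000: state=(0.733, 1.634)
t=13.000: state=(0.452, 1.612)
t=14.000: state=(-0.118, 1.546)
t=15.000: state=(-1.264, 1.388)
t=16.000: state=(-1.832, 1.133)
t=17.000: state=(-1.803, 0.883)
t=18.000: state=(-1.707, 0.666)
t=19.000: state=(-1.603, 0.481)
t=19.060: state=(-1.597, 0.471)
largest grid value and its neighbours: v(3.320)=1.67219, v(3.340)=1.67222, v(3.360)=1.67218
parabola through these three points peaks at t≈3.338 with v≈1.67222

max v = 1.672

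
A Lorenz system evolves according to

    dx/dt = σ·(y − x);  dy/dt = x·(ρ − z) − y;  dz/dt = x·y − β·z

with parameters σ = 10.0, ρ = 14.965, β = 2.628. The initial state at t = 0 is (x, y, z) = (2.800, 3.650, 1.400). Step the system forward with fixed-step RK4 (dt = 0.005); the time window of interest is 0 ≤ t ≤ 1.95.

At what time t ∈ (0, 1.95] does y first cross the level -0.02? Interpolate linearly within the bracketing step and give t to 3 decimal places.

t = 0.495

t=0.000: state=(2.800, 3.650, 1.400)
step 1 (dt=0.005): k1=(8.500, 34.332, 6.541), k2=(9.146, 34.488, 6.818), k3=(9.134, 34.508, 6.823), k4=(9.769, 34.682, 7.109); state += dt/6·(k1+2k2+2k3+k4)
t=0.005: state=(2.846, 3.823, 1.434)
t=0.010: state=(2.898, 3.997, 1.471)
t=0.015: state=(2.956, 4.174, 1.511)
continuing one RK4 step at a time; state shown every 20 steps (Δt=0.1):
t=0.100: state=(4.761, 7.745, 2.951)
t=0.200: state=(8.576, 12.900, 8.531)
t=0.300: state=(11.739, 12.523, 19.151)
t=0.400: state=(9.157, 4.036, 22.750)
t=0.495: state=(4.289, -0.018, 18.654)
next step: t=0.500: state=(4.077, -0.092, 18.409) — y has crossed -0.02
linear interpolation between t=0.495 (-0.01790) and t=0.500 (-0.09222) → t≈0.495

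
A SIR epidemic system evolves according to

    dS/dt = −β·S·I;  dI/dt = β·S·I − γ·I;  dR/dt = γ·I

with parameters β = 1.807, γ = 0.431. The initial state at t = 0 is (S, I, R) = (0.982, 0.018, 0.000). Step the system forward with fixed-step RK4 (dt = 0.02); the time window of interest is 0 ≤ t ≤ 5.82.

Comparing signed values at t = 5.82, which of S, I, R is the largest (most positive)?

largest component: R

t=0.000: state=(0.982, 0.018, 0.000)
step 1 (dt=0.02): k1=(-0.032, 0.024, 0.008), k2=(-0.032, 0.024, 0.008), k3=(-0.032, 0.025, 0.008), k4=(-0.033, 0.025, 0.008); state += dt/6·(k1+2k2+2k3+k4)
t=0.020: state=(0.981, 0.018, 0.000)
t=0.040: state=(0.981, 0.019, 0.000)
t=0.060: state=(0.980, 0.020, 0.000)
continuing one RK4 step at a time; state shown every 10 steps (Δt=0.2):
t=0.200: state=(0.975, 0.024, 0.002)
t=0.400: state=(0.965, 0.031, 0.004)
t=0.600: state=(0.953, 0.040, 0.007)
t=0.800: state=(0.938, 0.051, 0.011)
t=1.000: state=(0.918, 0.066, 0.016)
t=1.200: state=(0.894, 0.084, 0.022)
t=1.400: state=(0.864, 0.106, 0.031)
t=1.600: state=(0.828, 0.132, 0.041)
t=1.800: state=(0.785, 0.162, 0.053)
t=2.000: state=(0.736, 0.195, 0.069)
t=2.200: state=(0.681, 0.231, 0.087)
t=2.400: state=(0.623, 0.269, 0.109)
t=2.600: state=(0.561, 0.305, 0.133)
t=2.800: state=(0.499, 0.339, 0.161)
t=3.000: state=(0.439, 0.369, 0.192)
t=3.200: state=(0.383, 0.393, 0.225)
t=3.400: state=(0.331, 0.410, 0.259)
t=3.600: state=(0.285, 0.420, 0.295)
t=3.800: state=(0.245, 0.424, 0.332)
t=4.000: state=(0.210, 0.422, 0.368)
t=4.200: state=(0.180, 0.415, 0.404)
t=4.400: state=(0.156, 0.405, 0.440)
t=4.600: state=(0.135, 0.391, 0.474)
t=4.800: state=(0.117, 0.376, 0.507)
t=5.000: state=(0.103, 0.359, 0.539)
t=5.200: state=(0.090, 0.341, 0.569)
t=5.400: state=(0.080, 0.322, 0.597)
t=5.600: state=(0.072, 0.304, 0.624)
t=5.800: state=(0.064, 0.286, 0.650)
t=5.820: state=(0.064, 0.284, 0.652)
compare at T: S=0.064, I=0.284, R=0.652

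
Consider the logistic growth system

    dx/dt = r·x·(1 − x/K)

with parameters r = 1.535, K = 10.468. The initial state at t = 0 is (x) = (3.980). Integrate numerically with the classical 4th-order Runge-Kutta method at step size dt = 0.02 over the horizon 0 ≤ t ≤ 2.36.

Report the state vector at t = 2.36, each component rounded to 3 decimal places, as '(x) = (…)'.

(x) = (10.031)

t=0.000: state=(3.980)
step 1 (dt=0.02): k1=(3.787), k2=(3.800), k3=(3.800), k4=(3.814); state += dt/6·(k1+2k2+2k3+k4)
t=0.020: state=(4.056)
t=0.040: state=(4.133)
t=0.060: state=(4.210)
continuing one RK4 step at a time; state shown every 5 steps (Δt=0.1):
t=0.100: state=(4.365)
t=0.200: state=(4.760)
t=0.300: state=(5.160)
t=0.400: state=(5.562)
t=0.500: state=(5.959)
t=0.600: state=(6.348)
t=0.700: state=(6.725)
t=0.800: state=(7.085)
t=0.900: state=(7.427)
t=1.000: state=(7.747)
t=1.100: state=(8.045)
t=1.200: state=(8.319)
t=1.300: state=(8.569)
t=1.400: state=(8.796)
t=1.500: state=(9.001)
t=1.600: state=(9.184)
t=1.700: state=(9.347)
t=1.800: state=(9.492)
t=1.900: state=(9.619)
t=2.000: state=(9.732)
t=2.100: state=(9.830)
t=2.200: state=(9.916)
t=2.300: state=(9.991)
t=2.360: state=(10.031)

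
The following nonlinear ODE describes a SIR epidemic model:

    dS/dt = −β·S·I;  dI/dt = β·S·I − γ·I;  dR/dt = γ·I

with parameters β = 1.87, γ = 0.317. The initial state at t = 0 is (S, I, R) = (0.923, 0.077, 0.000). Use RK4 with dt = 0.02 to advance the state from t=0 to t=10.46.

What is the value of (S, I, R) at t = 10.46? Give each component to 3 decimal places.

t=0.000: state=(0.923, 0.077, 0.000)
step 1 (dt=0.02): k1=(-0.133, 0.108, 0.024), k2=(-0.135, 0.110, 0.025), k3=(-0.135, 0.110, 0.025), k4=(-0.136, 0.111, 0.025); state += dt/6·(k1+2k2+2k3+k4)
t=0.020: state=(0.920, 0.079, 0.000)
t=0.040: state=(0.918, 0.081, 0.001)
t=0.060: state=(0.915, 0.084, 0.002)
continuing one RK4 step at a time; state shown every 25 steps (Δt=0.5):
t=0.500: state=(0.833, 0.150, 0.017)
t=1.000: state=(0.689, 0.262, 0.050)
t=1.500: state=(0.508, 0.391, 0.101)
t=2.000: state=(0.334, 0.494, 0.172)
t=2.500: state=(0.205, 0.540, 0.255)
t=3.000: state=(0.124, 0.536, 0.341)
t=3.500: state=(0.076, 0.501, 0.423)
t=4.000: state=(0.049, 0.453, 0.499)
t=4.500: state=(0.033, 0.401, 0.566)
t=5.000: state=(0.023, 0.351, 0.626)
t=5.500: state=(0.017, 0.305, 0.678)
t=6.000: state=(0.013, 0.264, 0.723)
t=6.500: state=(0.010, 0.228, 0.762)
t=7.000: state=(0.008, 0.196, 0.795)
t=7.500: state=(0.007, 0.169, 0.824)
t=8.000: state=(0.006, 0.145, 0.849)
t=8.500: state=(0.005, 0.124, 0.870)
t=9.000: state=(0.005, 0.107, 0.889)
t=9.500: state=(0.004, 0.091, 0.904)
t=10.000: state=(0.004, 0.078, 0.918)
t=10.460: state=(0.004, 0.068, 0.928)

(S, I, R) = (0.004, 0.068, 0.928)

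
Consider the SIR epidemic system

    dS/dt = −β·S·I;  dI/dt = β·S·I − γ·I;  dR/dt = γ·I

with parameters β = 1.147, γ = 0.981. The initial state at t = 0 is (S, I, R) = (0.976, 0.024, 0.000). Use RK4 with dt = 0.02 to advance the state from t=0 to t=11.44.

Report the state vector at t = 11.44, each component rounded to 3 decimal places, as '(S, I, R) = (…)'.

t=0.000: state=(0.976, 0.024, 0.000)
step 1 (dt=0.02): k1=(-0.027, 0.003, 0.024), k2=(-0.027, 0.003, 0.024), k3=(-0.027, 0.003, 0.024), k4=(-0.027, 0.003, 0.024); state += dt/6·(k1+2k2+2k3+k4)
t=0.020: state=(0.975, 0.024, 0.000)
t=0.040: state=(0.975, 0.024, 0.001)
t=0.060: state=(0.974, 0.024, 0.001)
continuing one RK4 step at a time; state shown every 25 steps (Δt=0.5):
t=0.500: state=(0.962, 0.026, 0.012)
t=1.000: state=(0.948, 0.027, 0.025)
t=1.500: state=(0.933, 0.028, 0.039)
t=2.000: state=(0.917, 0.030, 0.053)
t=2.500: state=(0.902, 0.031, 0.068)
t=3.000: state=(0.886, 0.031, 0.083)
t=3.500: state=(0.870, 0.032, 0.098)
t=4.000: state=(0.854, 0.032, 0.114)
t=4.500: state=(0.839, 0.032, 0.130)
t=5.000: state=(0.824, 0.031, 0.145)
t=5.500: state=(0.809, 0.031, 0.160)
t=6.000: state=(0.795, 0.030, 0.175)
t=6.500: state=(0.782, 0.028, 0.189)
t=7.000: state=(0.770, 0.027, 0.203)
t=7.500: state=(0.758, 0.026, 0.216)
t=8.000: state=(0.747, 0.024, 0.228)
t=8.500: state=(0.737, 0.023, 0.240)
t=9.000: state=(0.728, 0.021, 0.251)
t=9.500: state=(0.720, 0.020, 0.261)
t=10.000: state=(0.712, 0.018, 0.270)
t=10.500: state=(0.705, 0.017, 0.279)
t=11.000: state=(0.698, 0.015, 0.286)
t=11.440: state=(0.693, 0.014, 0.293)

(S, I, R) = (0.693, 0.014, 0.293)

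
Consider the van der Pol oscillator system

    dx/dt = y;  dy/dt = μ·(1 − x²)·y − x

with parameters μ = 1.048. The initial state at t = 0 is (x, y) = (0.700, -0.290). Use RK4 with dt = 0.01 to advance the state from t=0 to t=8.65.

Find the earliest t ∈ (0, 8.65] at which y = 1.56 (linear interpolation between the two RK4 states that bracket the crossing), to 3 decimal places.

t=0.000: state=(0.700, -0.290)
step 1 (dt=0.01): k1=(-0.290, -0.855), k2=(-0.294, -0.856), k3=(-0.294, -0.856), k4=(-0.299, -0.858); state += dt/6·(k1+2k2+2k3+k4)
t=0.010: state=(0.697, -0.299)
t=0.020: state=(0.694, -0.307)
t=0.030: state=(0.691, -0.316)
continuing one RK4 step at a time; state shown every 50 steps (Δt=0.5):
t=0.500: state=(0.441, -0.767)
t=1.000: state=(-0.094, -1.397)
t=1.500: state=(-0.921, -1.745)
t=2.000: state=(-1.574, -0.693)
t=2.500: state=(-1.650, 0.260)
t=3.000: state=(-1.404, 0.687)
t=3.500: state=(-0.965, 1.095)
t=3.840: state=(-0.521, 1.553)
next step: t=3.850: state=(-0.506, 1.570) — y has crossed 1.56
linear interpolation between t=3.840 (1.55284) and t=3.850 (1.57003) → t≈3.844

t = 3.844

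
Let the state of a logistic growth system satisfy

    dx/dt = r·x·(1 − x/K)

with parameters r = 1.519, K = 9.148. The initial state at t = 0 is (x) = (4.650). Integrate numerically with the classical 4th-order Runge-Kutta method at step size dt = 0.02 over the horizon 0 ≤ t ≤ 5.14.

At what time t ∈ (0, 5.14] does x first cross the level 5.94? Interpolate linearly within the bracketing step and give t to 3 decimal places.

t=0.000: state=(4.650)
step 1 (dt=0.02): k1=(3.473), k2=(3.472), k3=(3.472), k4=(3.470); state += dt/6·(k1+2k2+2k3+k4)
t=0.020: state=(4.719)
t=0.040: state=(4.789)
t=0.060: state=(4.858)
continuing one RK4 step at a time; state shown every 10 steps (Δt=0.2):
t=0.200: state=(5.338)
t=0.380: state=(5.928)
next step: t=0.400: state=(5.991) — x has crossed 5.94
linear interpolation between t=0.380 (5.92831) and t=0.400 (5.99141) → t≈0.384

t = 0.384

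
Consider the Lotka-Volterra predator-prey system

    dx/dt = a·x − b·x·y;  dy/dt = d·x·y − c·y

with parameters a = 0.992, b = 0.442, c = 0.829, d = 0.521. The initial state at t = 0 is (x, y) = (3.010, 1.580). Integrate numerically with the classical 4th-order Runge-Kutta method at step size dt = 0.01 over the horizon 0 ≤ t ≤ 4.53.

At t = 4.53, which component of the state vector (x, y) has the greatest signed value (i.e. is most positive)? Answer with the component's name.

t=0.000: state=(3.010, 1.580)
step 1 (dt=0.01): k1=(0.884, 1.168), k2=(0.877, 1.176), k3=(0.877, 1.176), k4=(0.871, 1.184); state += dt/6·(k1+2k2+2k3+k4)
t=0.010: state=(3.019, 1.592)
t=0.020: state=(3.027, 1.604)
t=0.030: state=(3.036, 1.616)
continuing one RK4 step at a time; state shown every 20 steps (Δt=0.2):
t=0.200: state=(3.156, 1.847)
t=0.400: state=(3.223, 2.183)
t=0.600: state=(3.184, 2.585)
t=0.800: state=(3.030, 3.031)
t=1.000: state=(2.771, 3.476)
t=1.200: state=(2.441, 3.866)
t=1.400: state=(2.087, 4.147)
t=1.600: state=(1.751, 4.289)
t=1.800: state=(1.460, 4.294)
t=2.000: state=(1.223, 4.182)
t=2.200: state=(1.039, 3.984)
t=2.400: state=(0.901, 3.733)
t=2.600: state=(0.799, 3.454)
t=2.800: state=(0.727, 3.168)
t=3.000: state=(0.679, 2.888)
t=3.200: state=(0.649, 2.621)
t=3.400: state=(0.635, 2.374)
t=3.600: state=(0.634, 2.149)
t=3.800: state=(0.645, 1.945)
t=4.000: state=(0.668, 1.765)
t=4.200: state=(0.702, 1.605)
t=4.400: state=(0.747, 1.467)
t=4.530: state=(0.783, 1.387)
compare at T: x=0.783, y=1.387

largest component: y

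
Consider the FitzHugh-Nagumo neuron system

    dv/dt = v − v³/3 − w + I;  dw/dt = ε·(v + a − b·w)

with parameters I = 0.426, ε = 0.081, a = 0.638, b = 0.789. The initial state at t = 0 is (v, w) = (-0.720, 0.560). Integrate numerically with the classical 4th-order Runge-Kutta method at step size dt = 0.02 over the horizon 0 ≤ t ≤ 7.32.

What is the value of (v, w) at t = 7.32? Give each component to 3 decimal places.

t=0.000: state=(-0.720, 0.560)
step 1 (dt=0.02): k1=(-0.730, -0.042), k2=(-0.733, -0.043), k3=(-0.733, -0.043), k4=(-0.736, -0.044); state += dt/6·(k1+2k2+2k3+k4)
t=0.020: state=(-0.735, 0.559)
t=0.040: state=(-0.749, 0.558)
t=0.060: state=(-0.764, 0.557)
continuing one RK4 step at a time; state shown every 25 steps (Δt=0.5):
t=0.500: state=(-1.104, 0.531)
t=1.000: state=(-1.432, 0.489)
t=1.500: state=(-1.614, 0.438)
t=2.000: state=(-1.679, 0.384)
t=2.500: state=(-1.688, 0.330)
t=3.000: state=(-1.675, 0.278)
t=3.500: state=(-1.652, 0.228)
t=4.000: state=(-1.627, 0.181)
t=4.500: state=(-1.600, 0.137)
t=5.000: state=(-1.572, 0.095)
t=5.500: state=(-1.545, 0.055)
t=6.000: state=(-1.517, 0.018)
t=6.500: state=(-1.489, -0.018)
t=7.000: state=(-1.462, -0.050)
t=7.320: state=(-1.444, -0.070)

(v, w) = (-1.444, -0.070)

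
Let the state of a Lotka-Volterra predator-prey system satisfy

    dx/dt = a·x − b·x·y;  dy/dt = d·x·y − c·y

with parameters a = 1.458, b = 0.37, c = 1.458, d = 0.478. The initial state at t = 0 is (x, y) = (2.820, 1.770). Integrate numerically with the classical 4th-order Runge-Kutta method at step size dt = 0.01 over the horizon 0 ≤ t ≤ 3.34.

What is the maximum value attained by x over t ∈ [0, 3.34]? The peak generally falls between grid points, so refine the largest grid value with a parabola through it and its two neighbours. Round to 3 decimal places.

max x = 5.759

t=0.000: state=(2.820, 1.770)
step 1 (dt=0.01): k1=(2.265, -0.195), k2=(2.275, -0.185), k3=(2.275, -0.185), k4=(2.285, -0.175); state += dt/6·(k1+2k2+2k3+k4)
t=0.010: state=(2.843, 1.768)
t=0.020: state=(2.866, 1.766)
t=0.030: state=(2.889, 1.765)
continuing one RK4 step at a time; state shown every 20 steps (Δt=0.2):
t=0.200: state=(3.313, 1.772)
t=0.400: state=(3.879, 1.866)
t=0.600: state=(4.491, 2.079)
t=0.800: state=(5.088, 2.456)
t=1.000: state=(5.563, 3.058)
t=1.200: state=(5.759, 3.936)
t=1.400: state=(5.532, 5.063)
t=1.600: state=(4.871, 6.237)
t=1.800: state=(3.967, 7.115)
t=2.000: state=(3.088, 7.439)
t=2.200: state=(2.396, 7.211)
t=2.400: state=(1.920, 6.611)
t=2.600: state=(1.621, 5.843)
t=2.800: state=(1.450, 5.050)
t=3.000: state=(1.373, 4.315)
t=3.200: state=(1.369, 3.673)
t=3.340: state=(1.402, 3.286)
largest grid value and its neighbours: x(1.190)=5.75837, x(1.200)=5.75901, x(1.210)=5.75856
parabola through these three points peaks at t≈1.201 with x≈5.75901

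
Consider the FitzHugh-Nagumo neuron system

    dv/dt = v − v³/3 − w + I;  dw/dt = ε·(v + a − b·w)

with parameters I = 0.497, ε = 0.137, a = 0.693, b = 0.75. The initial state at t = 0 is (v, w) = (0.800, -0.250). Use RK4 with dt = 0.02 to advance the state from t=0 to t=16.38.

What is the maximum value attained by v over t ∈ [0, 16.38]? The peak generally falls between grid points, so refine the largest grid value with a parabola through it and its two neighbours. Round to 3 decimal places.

max v = 1.856

t=0.000: state=(0.800, -0.250)
step 1 (dt=0.02): k1=(1.376, 0.230), k2=(1.379, 0.232), k3=(1.379, 0.232), k4=(1.381, 0.234); state += dt/6·(k1+2k2+2k3+k4)
t=0.020: state=(0.828, -0.245)
t=0.040: state=(0.855, -0.241)
t=0.060: state=(0.883, -0.236)
continuing one RK4 step at a time; state shown every 50 steps (Δt=1):
t=1.000: state=(1.784, 0.047)
t=2.000: state=(1.831, 0.372)
t=3.000: state=(1.716, 0.657)
t=4.000: state=(1.582, 0.898)
t=5.000: state=(1.437, 1.097)
t=6.000: state=(1.275, 1.257)
t=7.000: state=(1.079, 1.378)
t=8.000: state=(0.814, 1.457)
t=9.000: state=(0.361, 1.485)
t=10.000: state=(-0.677, 1.418)
t=11.000: state=(-1.848, 1.191)
t=12.000: state=(-1.935, 0.913)
t=13.000: state=(-1.851, 0.668)
t=14.000: state=(-1.758, 0.458)
t=15.000: state=(-1.666, 0.281)
t=16.000: state=(-1.575, 0.133)
t=16.380: state=(-1.540, 0.083)
largest grid value and its neighbours: v(1.500)=1.85614, v(1.520)=1.85624, v(1.540)=1.85621
parabola through these three points peaks at t≈1.525 with v≈1.85624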